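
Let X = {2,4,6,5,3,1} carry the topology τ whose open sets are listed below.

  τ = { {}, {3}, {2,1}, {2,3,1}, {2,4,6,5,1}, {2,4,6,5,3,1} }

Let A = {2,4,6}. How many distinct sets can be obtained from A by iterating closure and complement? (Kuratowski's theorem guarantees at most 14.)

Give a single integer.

6

complement {5,3,1}; its interior {3}; cl(A) = X∖{3} = {2,4,6,5,1}
With k = closure, c = complement:
  1. A     = {2,4,6}
  2. kA    = {2,4,6,5,1}
  3. cA    = {5,3,1}
  4. ckA   = {3}
  5. kcA   = {2,4,6,5,3,1}
  6. ckcA  = {}
k, c of each give nothing new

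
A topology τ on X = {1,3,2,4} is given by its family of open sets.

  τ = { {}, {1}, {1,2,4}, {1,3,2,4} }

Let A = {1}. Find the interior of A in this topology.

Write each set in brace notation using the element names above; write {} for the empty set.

{1}

interior: largest open inside A is {1} (from {}, {1})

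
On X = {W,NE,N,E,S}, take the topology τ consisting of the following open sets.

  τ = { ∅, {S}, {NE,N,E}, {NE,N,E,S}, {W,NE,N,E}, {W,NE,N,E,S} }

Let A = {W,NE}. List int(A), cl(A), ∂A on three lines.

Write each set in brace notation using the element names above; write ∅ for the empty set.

int(A) = ∅
cl(A)  = {W,NE,N,E}
∂A     = {W,NE,N,E}

open subsets of A: ∅; so int(A) = ∅
closure: X∖int(X∖A) = X∖{S} = {W,NE,N,E}
∂A = {W,NE,N,E} minus ∅ = {W,NE,N,E}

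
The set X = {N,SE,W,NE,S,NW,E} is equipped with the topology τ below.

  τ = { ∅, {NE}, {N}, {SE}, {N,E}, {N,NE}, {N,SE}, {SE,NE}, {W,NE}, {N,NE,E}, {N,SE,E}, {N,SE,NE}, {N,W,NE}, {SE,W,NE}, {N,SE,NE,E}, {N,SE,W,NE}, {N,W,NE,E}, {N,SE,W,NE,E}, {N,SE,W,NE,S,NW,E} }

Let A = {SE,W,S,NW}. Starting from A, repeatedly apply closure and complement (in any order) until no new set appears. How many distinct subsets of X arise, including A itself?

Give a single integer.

6

closure: X∖int(X∖A) = X∖{N,NE,E} = {SE,W,S,NW}
Let k=closure and c=complement:
  1. A     = {SE,W,S,NW}
  2. cA    = {N,NE,E}
  3. kcA   = {N,W,NE,S,NW,E}
  4. ckcA  = {SE}
  5. kckcA = {SE,S,NW}
  6. ckckcA = {N,W,NE,E}
— saturated at 6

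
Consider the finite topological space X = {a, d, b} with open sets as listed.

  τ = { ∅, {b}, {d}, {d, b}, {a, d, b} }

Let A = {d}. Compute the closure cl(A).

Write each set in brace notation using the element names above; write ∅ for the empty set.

{a, d}

complement {a, b}; its interior {b}; cl(A) = X∖{b} = {a, d}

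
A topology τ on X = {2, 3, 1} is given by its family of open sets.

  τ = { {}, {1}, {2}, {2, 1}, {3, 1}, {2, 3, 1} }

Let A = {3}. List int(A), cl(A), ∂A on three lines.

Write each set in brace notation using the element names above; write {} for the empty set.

int(A) = {}
cl(A)  = {3}
∂A     = {3}

interior: largest open inside A is {} (from {})
cl via duality: int({2, 1}) = {2, 1}, so X∖{2, 1} = {3}
cl∖int = {3}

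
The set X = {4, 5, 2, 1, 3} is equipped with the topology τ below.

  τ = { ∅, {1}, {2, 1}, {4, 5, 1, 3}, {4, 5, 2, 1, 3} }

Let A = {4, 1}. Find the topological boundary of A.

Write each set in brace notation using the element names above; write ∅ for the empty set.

{4, 5, 2, 3}

interior: largest open inside A is {1} (from ∅, {1})
cl via duality: int({5, 2, 3}) = ∅, so X∖∅ = {4, 5, 2, 1, 3}
cl∖int = {4, 5, 2, 3}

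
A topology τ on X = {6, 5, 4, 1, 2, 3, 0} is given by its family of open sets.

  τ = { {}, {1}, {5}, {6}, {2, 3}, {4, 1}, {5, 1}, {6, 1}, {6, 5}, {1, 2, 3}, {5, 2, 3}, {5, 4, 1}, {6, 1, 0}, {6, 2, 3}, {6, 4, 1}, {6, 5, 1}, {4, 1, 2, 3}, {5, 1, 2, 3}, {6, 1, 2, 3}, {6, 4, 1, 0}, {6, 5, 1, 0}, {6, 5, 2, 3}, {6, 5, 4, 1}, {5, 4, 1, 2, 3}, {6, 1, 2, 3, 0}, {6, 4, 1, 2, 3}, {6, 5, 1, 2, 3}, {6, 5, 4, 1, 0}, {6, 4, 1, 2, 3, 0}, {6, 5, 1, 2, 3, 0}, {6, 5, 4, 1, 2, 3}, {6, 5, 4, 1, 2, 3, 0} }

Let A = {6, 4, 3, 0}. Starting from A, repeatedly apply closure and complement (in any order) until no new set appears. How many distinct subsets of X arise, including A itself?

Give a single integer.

complement {5, 1, 2}; its interior {5, 1}; cl(A) = X∖{5, 1} = {6, 4, 2, 3, 0}
With k = closure, c = complement:
  1. A     = {6, 4, 3, 0}
  2. kA    = {6, 4, 2, 3, 0}
  3. cA    = {5, 1, 2}
  4. ckA   = {5, 1}
  5. kcA   = {5, 4, 1, 2, 3, 0}
  6. kckA  = {5, 4, 1, 0}
  7. ckcA  = {6}
  8. ckckA = {6, 2, 3}
  9. kckcA = {6, 0}
  10. kckckA = {6, 2, 3, 0}
  11. ckckcA = {5, 4, 1, 2, 3}
  12. ckckckA = {5, 4, 1}
k, c of each give nothing new

12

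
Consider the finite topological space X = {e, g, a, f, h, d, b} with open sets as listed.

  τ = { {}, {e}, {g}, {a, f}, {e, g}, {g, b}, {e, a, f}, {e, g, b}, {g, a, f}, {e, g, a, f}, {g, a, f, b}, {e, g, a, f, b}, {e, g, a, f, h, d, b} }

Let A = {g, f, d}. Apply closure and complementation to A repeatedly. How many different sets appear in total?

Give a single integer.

closure: X∖int(X∖A) = X∖{e} = {g, a, f, h, d, b}
Let k=closure and c=complement:
  1. A     = {g, f, d}
  2. kA    = {g, a, f, h, d, b}
  3. cA    = {e, a, h, b}
  4. ckA   = {e}
  5. kcA   = {e, a, f, h, d, b}
  6. kckA  = {e, h, d}
  7. ckcA  = {g}
  8. ckckA = {g, a, f, b}
  9. kckcA = {g, h, d, b}
  10. ckckcA = {e, a, f}
  11. kckckcA = {e, a, f, h, d}
  12. ckckckcA = {g, b}
— saturated at 12

12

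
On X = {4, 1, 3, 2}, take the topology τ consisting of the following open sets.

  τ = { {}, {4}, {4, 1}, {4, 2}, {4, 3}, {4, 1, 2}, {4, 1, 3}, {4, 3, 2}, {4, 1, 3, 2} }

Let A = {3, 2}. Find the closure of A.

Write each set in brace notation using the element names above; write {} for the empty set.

{3, 2}

complement {4, 1}; its interior {4, 1}; cl(A) = X∖{4, 1} = {3, 2}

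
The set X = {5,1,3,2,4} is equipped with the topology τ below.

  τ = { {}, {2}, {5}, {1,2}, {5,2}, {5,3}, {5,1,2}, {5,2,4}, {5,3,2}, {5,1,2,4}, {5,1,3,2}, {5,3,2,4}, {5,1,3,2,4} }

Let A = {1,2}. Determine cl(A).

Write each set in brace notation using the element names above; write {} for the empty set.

{1,2,4}

closure: X∖int(X∖A) = X∖{5,3} = {1,2,4}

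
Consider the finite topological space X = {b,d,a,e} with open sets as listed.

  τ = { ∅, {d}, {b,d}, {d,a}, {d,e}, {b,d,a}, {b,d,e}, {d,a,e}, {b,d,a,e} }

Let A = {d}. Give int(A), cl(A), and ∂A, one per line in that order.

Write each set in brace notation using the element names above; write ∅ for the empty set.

int(A) = {d}
cl(A)  = {b,d,a,e}
∂A     = {b,a,e}

open subsets of A: ∅, {d}; so int(A) = {d}
closure: X∖int(X∖A) = X∖∅ = {b,d,a,e}
∂A = {b,d,a,e} minus {d} = {b,a,e}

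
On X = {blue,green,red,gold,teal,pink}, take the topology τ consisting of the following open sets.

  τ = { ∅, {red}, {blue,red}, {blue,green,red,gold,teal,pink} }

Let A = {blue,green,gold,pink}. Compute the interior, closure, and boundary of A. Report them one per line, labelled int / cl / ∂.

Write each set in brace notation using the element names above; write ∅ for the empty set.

open subsets of A: ∅; so int(A) = ∅
closure: X∖int(X∖A) = X∖{red} = {blue,green,gold,teal,pink}
∂A = {blue,green,gold,teal,pink} minus ∅ = {blue,green,gold,teal,pink}

int(A) = ∅
cl(A)  = {blue,green,gold,teal,pink}
∂A     = {blue,green,gold,teal,pink}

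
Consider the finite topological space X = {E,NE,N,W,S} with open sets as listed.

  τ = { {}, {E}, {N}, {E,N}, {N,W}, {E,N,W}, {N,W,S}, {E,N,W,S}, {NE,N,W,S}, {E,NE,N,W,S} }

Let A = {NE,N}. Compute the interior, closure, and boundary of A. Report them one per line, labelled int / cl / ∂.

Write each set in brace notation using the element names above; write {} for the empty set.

opens ⊆ A: {}, {N}; union → int = {N}
complement {E,W,S}; its interior {E}; cl(A) = X∖{E} = {NE,N,W,S}
boundary = {NE,N,W,S} ∖ {N} = {NE,W,S}

int(A) = {N}
cl(A)  = {NE,N,W,S}
∂A     = {NE,W,S}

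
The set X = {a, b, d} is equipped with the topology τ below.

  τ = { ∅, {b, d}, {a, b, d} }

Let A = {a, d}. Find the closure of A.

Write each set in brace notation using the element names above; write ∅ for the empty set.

{a, b, d}

cl via duality: int({b}) = ∅, so X∖∅ = {a, b, d}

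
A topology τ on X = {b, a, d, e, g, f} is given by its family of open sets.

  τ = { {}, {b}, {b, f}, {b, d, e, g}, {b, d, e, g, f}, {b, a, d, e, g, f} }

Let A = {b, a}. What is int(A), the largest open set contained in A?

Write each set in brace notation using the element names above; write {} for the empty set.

opens ⊆ A: {}, {b}; union → int = {b}

{b}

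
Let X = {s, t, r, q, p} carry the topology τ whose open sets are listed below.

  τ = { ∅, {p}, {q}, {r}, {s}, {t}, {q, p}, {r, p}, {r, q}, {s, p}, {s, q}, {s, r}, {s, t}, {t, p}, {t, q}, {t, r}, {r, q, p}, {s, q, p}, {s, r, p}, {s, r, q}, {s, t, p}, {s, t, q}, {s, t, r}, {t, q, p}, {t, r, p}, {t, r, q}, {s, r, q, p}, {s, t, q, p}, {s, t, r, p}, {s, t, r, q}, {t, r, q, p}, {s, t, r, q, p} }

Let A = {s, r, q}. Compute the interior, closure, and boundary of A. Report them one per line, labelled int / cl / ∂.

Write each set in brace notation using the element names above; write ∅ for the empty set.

int(A) = {s, r, q}
cl(A)  = {s, r, q}
∂A     = ∅

U open, U⊆A: ∅, {r}, {q}, {s}, {s, r}, {r, q}, {s, q}, {s, r, q}. int(A) = ⋃ = {s, r, q}
X∖A={t, p}, int(X∖A)={t, p}, hence cl(A)={s, r, q}
∂A: remove int from cl → ∅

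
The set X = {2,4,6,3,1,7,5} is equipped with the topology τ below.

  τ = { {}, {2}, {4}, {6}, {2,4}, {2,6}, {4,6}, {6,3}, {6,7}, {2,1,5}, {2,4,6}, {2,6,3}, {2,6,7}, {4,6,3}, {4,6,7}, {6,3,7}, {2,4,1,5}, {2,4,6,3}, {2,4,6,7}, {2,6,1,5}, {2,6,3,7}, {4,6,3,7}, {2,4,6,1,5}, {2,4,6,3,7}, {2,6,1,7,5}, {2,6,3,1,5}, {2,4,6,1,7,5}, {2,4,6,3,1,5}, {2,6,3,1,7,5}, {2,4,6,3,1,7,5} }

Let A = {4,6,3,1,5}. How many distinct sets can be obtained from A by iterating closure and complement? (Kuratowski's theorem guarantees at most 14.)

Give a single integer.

8

complement {2,7}; its interior {2}; cl(A) = X∖{2} = {4,6,3,1,7,5}
With k = closure, c = complement:
  1. A     = {4,6,3,1,5}
  2. kA    = {4,6,3,1,7,5}
  3. cA    = {2,7}
  4. ckA   = {2}
  5. kcA   = {2,1,7,5}
  6. kckA  = {2,1,5}
  7. ckcA  = {4,6,3}
  8. ckckA = {4,6,3,7}
k, c of each give nothing new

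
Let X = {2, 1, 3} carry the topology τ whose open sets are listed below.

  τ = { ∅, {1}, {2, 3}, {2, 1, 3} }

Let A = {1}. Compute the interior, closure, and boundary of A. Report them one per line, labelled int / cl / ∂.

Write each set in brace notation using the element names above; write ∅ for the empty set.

interior: largest open inside A is {1} (from ∅, {1})
cl via duality: int({2, 3}) = {2, 3}, so X∖{2, 3} = {1}
cl∖int = ∅

int(A) = {1}
cl(A)  = {1}
∂A     = ∅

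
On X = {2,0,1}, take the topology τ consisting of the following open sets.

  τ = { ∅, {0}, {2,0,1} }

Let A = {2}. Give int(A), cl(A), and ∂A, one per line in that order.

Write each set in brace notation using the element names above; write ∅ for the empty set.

int(A) = ∅
cl(A)  = {2,1}
∂A     = {2,1}

U open, U⊆A: ∅. int(A) = ⋃ = ∅
X∖A={0,1}, int(X∖A)={0}, hence cl(A)={2,1}
∂A: remove int from cl → {2,1}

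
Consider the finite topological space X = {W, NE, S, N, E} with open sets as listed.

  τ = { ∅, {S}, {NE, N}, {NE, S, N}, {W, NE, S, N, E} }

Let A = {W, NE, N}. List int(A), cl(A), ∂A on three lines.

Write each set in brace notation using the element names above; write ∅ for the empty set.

opens ⊆ A: ∅, {NE, N}; union → int = {NE, N}
complement {S, E}; its interior {S}; cl(A) = X∖{S} = {W, NE, N, E}
boundary = {W, NE, N, E} ∖ {NE, N} = {W, E}

int(A) = {NE, N}
cl(A)  = {W, NE, N, E}
∂A     = {W, E}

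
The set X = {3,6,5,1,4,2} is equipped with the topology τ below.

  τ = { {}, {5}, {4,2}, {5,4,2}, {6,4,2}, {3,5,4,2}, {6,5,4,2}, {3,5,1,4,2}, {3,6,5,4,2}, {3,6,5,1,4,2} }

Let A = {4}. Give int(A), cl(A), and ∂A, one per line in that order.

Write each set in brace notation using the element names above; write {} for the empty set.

int(A) = {}
cl(A)  = {3,6,1,4,2}
∂A     = {3,6,1,4,2}

opens ⊆ A: {}; union → int = {}
complement {3,6,5,1,2}; its interior {5}; cl(A) = X∖{5} = {3,6,1,4,2}
boundary = {3,6,1,4,2} ∖ {} = {3,6,1,4,2}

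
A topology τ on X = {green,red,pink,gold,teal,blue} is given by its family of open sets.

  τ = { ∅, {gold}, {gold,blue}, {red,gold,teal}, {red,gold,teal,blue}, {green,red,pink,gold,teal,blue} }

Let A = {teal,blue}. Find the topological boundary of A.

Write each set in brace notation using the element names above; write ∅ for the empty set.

{green,red,pink,teal,blue}

open subsets of A: ∅; so int(A) = ∅
closure: X∖int(X∖A) = X∖{gold} = {green,red,pink,teal,blue}
∂A = {green,red,pink,teal,blue} minus ∅ = {green,red,pink,teal,blue}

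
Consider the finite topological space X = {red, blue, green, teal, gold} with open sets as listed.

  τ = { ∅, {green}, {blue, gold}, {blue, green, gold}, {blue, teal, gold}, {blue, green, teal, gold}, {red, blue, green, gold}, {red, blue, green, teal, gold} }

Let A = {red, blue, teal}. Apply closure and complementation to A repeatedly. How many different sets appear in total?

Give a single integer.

cl via duality: int({green, gold}) = {green}, so X∖{green} = {red, blue, teal, gold}
Write k for closure, c for complement:
  1. A     = {red, blue, teal}
  2. kA    = {red, blue, teal, gold}
  3. cA    = {green, gold}
  4. ckA   = {green}
  5. kcA   = {red, blue, green, teal, gold}
  6. kckA  = {red, green}
  7. ckcA  = ∅
  8. ckckA = {blue, teal, gold}
applying k or c yields no new set

8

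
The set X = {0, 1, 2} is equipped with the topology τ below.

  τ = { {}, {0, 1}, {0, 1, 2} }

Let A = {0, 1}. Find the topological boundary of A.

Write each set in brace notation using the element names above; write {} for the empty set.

opens ⊆ A: {}, {0, 1}; union → int = {0, 1}
complement {2}; its interior {}; cl(A) = X∖{} = {0, 1, 2}
boundary = {0, 1, 2} ∖ {0, 1} = {2}

{2}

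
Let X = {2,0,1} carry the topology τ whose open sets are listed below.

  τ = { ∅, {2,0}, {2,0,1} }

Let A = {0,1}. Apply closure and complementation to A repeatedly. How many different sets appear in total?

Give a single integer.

X∖A={2}, int(X∖A)=∅, hence cl(A)={2,0,1}
Orbit (k=closure, c=complement):
  1. A     = {0,1}
  2. kA    = {2,0,1}
  3. cA    = {2}
  4. ckA   = ∅
(closed under both — stop)

4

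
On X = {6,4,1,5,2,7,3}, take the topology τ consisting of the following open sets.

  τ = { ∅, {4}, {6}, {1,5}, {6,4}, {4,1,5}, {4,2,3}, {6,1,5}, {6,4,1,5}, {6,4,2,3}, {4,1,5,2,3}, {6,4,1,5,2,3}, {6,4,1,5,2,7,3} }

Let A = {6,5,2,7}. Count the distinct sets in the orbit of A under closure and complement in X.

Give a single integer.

cl via duality: int({4,1,3}) = {4}, so X∖{4} = {6,1,5,2,7,3}
Write k for closure, c for complement:
  1. A     = {6,5,2,7}
  2. kA    = {6,1,5,2,7,3}
  3. cA    = {4,1,3}
  4. ckA   = {4}
  5. kcA   = {4,1,5,2,7,3}
  6. kckA  = {4,2,7,3}
  7. ckcA  = {6}
  8. ckckA = {6,1,5}
  9. kckcA = {6,7}
  10. kckckA = {6,1,5,7}
  11. ckckcA = {4,1,5,2,3}
  12. ckckckA = {4,2,3}
applying k or c yields no new set

12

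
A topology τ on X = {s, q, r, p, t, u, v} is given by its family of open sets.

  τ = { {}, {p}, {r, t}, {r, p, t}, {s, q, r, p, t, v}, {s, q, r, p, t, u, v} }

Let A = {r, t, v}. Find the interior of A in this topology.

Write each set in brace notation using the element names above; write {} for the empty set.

interior: largest open inside A is {r, t} (from {}, {r, t})

{r, t}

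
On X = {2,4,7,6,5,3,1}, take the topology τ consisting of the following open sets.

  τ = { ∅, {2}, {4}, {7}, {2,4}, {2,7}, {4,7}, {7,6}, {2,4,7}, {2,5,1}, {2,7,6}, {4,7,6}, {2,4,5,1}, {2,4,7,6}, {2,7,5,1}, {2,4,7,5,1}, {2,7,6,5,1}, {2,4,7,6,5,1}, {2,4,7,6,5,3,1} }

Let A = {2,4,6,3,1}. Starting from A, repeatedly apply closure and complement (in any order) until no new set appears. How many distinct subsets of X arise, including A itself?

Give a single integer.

10

cl via duality: int({7,5}) = {7}, so X∖{7} = {2,4,6,5,3,1}
Write k for closure, c for complement:
  1. A     = {2,4,6,3,1}
  2. kA    = {2,4,6,5,3,1}
  3. cA    = {7,5}
  4. ckA   = {7}
  5. kcA   = {7,6,5,3,1}
  6. kckA  = {7,6,3}
  7. ckcA  = {2,4}
  8. ckckA = {2,4,5,1}
  9. kckcA = {2,4,5,3,1}
  10. ckckcA = {7,6}
applying k or c yields no new set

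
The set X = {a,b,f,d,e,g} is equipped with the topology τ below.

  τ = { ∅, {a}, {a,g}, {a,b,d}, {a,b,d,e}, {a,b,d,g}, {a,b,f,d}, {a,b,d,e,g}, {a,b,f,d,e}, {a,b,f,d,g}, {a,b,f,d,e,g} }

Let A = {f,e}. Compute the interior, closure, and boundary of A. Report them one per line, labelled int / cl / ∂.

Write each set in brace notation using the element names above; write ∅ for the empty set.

open subsets of A: ∅; so int(A) = ∅
closure: X∖int(X∖A) = X∖{a,b,d,g} = {f,e}
∂A = {f,e} minus ∅ = {f,e}

int(A) = ∅
cl(A)  = {f,e}
∂A     = {f,e}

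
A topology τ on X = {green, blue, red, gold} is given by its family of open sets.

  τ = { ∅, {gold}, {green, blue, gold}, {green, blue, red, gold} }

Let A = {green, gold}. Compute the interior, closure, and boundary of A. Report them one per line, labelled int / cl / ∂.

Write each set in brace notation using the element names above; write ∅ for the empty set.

int(A) = {gold}
cl(A)  = {green, blue, red, gold}
∂A     = {green, blue, red}

U open, U⊆A: ∅, {gold}. int(A) = ⋃ = {gold}
X∖A={blue, red}, int(X∖A)=∅, hence cl(A)={green, blue, red, gold}
∂A: remove int from cl → {green, blue, red}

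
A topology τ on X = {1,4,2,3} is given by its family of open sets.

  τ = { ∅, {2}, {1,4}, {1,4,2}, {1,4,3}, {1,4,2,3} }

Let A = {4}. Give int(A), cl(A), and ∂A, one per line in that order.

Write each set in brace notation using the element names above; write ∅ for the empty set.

int(A) = ∅
cl(A)  = {1,4,3}
∂A     = {1,4,3}

interior: largest open inside A is ∅ (from ∅)
cl via duality: int({1,2,3}) = {2}, so X∖{2} = {1,4,3}
cl∖int = {1,4,3}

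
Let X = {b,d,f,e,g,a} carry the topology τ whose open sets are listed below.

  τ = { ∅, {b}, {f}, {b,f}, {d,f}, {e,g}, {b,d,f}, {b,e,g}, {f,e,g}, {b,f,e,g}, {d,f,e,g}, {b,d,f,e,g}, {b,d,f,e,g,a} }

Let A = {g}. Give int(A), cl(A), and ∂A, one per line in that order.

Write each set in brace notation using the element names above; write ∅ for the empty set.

int(A) = ∅
cl(A)  = {e,g,a}
∂A     = {e,g,a}

interior: largest open inside A is ∅ (from ∅)
cl via duality: int({b,d,f,e,a}) = {b,d,f}, so X∖{b,d,f} = {e,g,a}
cl∖int = {e,g,a}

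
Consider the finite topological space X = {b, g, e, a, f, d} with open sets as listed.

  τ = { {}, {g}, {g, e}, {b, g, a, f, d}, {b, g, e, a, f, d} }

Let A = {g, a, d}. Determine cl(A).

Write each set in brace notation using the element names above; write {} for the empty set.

{b, g, e, a, f, d}

cl via duality: int({b, e, f}) = {}, so X∖{} = {b, g, e, a, f, d}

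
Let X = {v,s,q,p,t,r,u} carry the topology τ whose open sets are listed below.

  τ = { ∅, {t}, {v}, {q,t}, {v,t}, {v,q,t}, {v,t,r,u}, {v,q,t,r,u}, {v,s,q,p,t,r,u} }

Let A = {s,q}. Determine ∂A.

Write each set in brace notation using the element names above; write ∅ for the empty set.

{s,q,p}

U open, U⊆A: ∅. int(A) = ⋃ = ∅
X∖A={v,p,t,r,u}, int(X∖A)={v,t,r,u}, hence cl(A)={s,q,p}
∂A: remove int from cl → {s,q,p}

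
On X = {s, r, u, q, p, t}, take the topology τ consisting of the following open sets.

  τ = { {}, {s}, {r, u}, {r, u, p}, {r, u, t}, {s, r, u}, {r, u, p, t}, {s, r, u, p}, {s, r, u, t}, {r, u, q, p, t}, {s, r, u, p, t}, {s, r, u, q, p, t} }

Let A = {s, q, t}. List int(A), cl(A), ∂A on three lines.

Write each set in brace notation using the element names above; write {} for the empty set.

int(A) = {s}
cl(A)  = {s, q, t}
∂A     = {q, t}

interior: largest open inside A is {s} (from {}, {s})
cl via duality: int({r, u, p}) = {r, u, p}, so X∖{r, u, p} = {s, q, t}
cl∖int = {q, t}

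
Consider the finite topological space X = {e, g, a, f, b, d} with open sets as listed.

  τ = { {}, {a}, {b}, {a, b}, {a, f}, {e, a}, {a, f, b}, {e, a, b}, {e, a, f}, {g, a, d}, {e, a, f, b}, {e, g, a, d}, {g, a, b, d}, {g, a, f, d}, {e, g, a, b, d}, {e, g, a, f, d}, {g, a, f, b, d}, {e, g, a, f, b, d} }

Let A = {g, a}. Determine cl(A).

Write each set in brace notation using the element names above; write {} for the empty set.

{e, g, a, f, d}

cl via duality: int({e, f, b, d}) = {b}, so X∖{b} = {e, g, a, f, d}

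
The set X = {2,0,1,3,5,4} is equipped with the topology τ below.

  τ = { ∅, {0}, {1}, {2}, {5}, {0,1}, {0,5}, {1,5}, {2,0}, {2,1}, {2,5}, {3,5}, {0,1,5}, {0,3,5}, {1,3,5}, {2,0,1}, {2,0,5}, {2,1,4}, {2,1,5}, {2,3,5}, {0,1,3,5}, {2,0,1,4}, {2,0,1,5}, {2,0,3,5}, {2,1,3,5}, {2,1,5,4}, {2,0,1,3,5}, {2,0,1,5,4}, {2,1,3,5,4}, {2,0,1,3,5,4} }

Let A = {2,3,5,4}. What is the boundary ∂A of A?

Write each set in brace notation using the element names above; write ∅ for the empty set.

{4}

open subsets of A: ∅, {2}, {5}, {3,5}, {2,5}, {2,3,5}; so int(A) = {2,3,5}
closure: X∖int(X∖A) = X∖{0,1} = {2,3,5,4}
∂A = {2,3,5,4} minus {2,3,5} = {4}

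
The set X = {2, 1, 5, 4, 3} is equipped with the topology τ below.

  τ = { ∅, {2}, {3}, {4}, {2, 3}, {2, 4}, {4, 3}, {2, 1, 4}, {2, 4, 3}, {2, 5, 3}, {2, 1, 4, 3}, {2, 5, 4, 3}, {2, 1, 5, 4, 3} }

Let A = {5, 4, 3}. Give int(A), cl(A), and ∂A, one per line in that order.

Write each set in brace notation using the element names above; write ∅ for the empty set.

int(A) = {4, 3}
cl(A)  = {1, 5, 4, 3}
∂A     = {1, 5}

U open, U⊆A: ∅, {4}, {3}, {4, 3}. int(A) = ⋃ = {4, 3}
X∖A={2, 1}, int(X∖A)={2}, hence cl(A)={1, 5, 4, 3}
∂A: remove int from cl → {1, 5}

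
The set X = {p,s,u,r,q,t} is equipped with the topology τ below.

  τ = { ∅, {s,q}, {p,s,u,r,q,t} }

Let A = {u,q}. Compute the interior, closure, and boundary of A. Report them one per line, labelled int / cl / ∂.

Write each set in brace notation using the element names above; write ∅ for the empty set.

U open, U⊆A: ∅. int(A) = ⋃ = ∅
X∖A={p,s,r,t}, int(X∖A)=∅, hence cl(A)={p,s,u,r,q,t}
∂A: remove int from cl → {p,s,u,r,q,t}

int(A) = ∅
cl(A)  = {p,s,u,r,q,t}
∂A     = {p,s,u,r,q,t}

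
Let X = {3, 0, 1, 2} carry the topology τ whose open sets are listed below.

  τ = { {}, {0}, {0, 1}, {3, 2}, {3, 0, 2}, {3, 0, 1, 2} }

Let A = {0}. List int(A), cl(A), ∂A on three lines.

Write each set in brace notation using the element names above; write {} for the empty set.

open subsets of A: {}, {0}; so int(A) = {0}
closure: X∖int(X∖A) = X∖{3, 2} = {0, 1}
∂A = {0, 1} minus {0} = {1}

int(A) = {0}
cl(A)  = {0, 1}
∂A     = {1}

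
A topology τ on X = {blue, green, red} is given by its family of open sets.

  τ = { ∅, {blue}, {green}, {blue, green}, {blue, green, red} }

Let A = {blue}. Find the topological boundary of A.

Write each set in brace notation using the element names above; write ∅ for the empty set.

{red}

opens ⊆ A: ∅, {blue}; union → int = {blue}
complement {green, red}; its interior {green}; cl(A) = X∖{green} = {blue, red}
boundary = {blue, red} ∖ {blue} = {red}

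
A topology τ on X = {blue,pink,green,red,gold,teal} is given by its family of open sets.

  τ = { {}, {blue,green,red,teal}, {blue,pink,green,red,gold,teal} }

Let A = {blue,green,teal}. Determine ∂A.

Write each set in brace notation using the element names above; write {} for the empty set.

interior: largest open inside A is {} (from {})
cl via duality: int({pink,red,gold}) = {}, so X∖{} = {blue,pink,green,red,gold,teal}
cl∖int = {blue,pink,green,red,gold,teal}

{blue,pink,green,red,gold,teal}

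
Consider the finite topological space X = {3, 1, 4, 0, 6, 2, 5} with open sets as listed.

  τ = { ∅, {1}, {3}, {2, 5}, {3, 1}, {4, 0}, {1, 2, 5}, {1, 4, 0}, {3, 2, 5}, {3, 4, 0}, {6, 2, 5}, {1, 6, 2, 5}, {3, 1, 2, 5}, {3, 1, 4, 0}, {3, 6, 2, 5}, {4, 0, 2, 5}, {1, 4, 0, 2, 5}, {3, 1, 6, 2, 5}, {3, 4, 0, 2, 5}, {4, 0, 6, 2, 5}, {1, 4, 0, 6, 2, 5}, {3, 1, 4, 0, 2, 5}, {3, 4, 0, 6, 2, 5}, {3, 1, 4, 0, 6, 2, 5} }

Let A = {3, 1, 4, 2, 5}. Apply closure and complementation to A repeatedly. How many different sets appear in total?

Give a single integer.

8

cl via duality: int({0, 6}) = ∅, so X∖∅ = {3, 1, 4, 0, 6, 2, 5}
Write k for closure, c for complement:
  1. A     = {3, 1, 4, 2, 5}
  2. kA    = {3, 1, 4, 0, 6, 2, 5}
  3. cA    = {0, 6}
  4. ckA   = ∅
  5. kcA   = {4, 0, 6}
  6. ckcA  = {3, 1, 2, 5}
  7. kckcA = {3, 1, 6, 2, 5}
  8. ckckcA = {4, 0}
applying k or c yields no new set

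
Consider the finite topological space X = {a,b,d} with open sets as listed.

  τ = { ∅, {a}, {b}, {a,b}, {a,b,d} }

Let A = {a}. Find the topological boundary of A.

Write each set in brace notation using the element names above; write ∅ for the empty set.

interior: largest open inside A is {a} (from ∅, {a})
cl via duality: int({b,d}) = {b}, so X∖{b} = {a,d}
cl∖int = {d}

{d}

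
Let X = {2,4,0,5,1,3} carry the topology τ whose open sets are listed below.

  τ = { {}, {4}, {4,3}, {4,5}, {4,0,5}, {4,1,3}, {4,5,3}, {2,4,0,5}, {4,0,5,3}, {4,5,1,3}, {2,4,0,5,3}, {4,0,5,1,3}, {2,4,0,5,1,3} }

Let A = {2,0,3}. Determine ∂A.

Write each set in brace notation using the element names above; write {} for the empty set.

opens ⊆ A: {}; union → int = {}
complement {4,5,1}; its interior {4,5}; cl(A) = X∖{4,5} = {2,0,1,3}
boundary = {2,0,1,3} ∖ {} = {2,0,1,3}

{2,0,1,3}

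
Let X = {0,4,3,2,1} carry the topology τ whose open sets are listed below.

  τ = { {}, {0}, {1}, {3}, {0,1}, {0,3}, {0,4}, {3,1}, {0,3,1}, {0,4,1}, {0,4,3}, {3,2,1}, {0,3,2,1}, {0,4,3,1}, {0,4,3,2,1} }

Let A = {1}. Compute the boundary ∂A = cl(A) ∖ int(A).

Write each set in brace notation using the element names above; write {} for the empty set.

{2}

interior: largest open inside A is {1} (from {}, {1})
cl via duality: int({0,4,3,2}) = {0,4,3}, so X∖{0,4,3} = {2,1}
cl∖int = {2}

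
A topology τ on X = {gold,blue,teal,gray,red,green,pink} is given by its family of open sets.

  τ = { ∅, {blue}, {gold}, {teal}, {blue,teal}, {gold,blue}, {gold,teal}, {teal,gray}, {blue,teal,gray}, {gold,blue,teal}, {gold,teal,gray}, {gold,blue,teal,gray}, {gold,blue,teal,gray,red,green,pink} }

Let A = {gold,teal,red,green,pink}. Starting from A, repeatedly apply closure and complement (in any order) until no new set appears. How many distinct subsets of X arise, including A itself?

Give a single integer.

8

cl via duality: int({blue,gray}) = {blue}, so X∖{blue} = {gold,teal,gray,red,green,pink}
Write k for closure, c for complement:
  1. A     = {gold,teal,red,green,pink}
  2. kA    = {gold,teal,gray,red,green,pink}
  3. cA    = {blue,gray}
  4. ckA   = {blue}
  5. kcA   = {blue,gray,red,green,pink}
  6. kckA  = {blue,red,green,pink}
  7. ckcA  = {gold,teal}
  8. ckckA = {gold,teal,gray}
applying k or c yields no new set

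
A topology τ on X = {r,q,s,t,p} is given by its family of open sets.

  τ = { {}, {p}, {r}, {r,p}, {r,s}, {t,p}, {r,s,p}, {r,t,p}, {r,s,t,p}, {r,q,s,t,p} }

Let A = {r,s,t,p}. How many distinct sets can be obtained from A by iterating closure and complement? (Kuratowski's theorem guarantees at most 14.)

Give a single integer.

closure: X∖int(X∖A) = X∖{} = {r,q,s,t,p}
Let k=closure and c=complement:
  1. A     = {r,s,t,p}
  2. kA    = {r,q,s,t,p}
  3. cA    = {q}
  4. ckA   = {}
— saturated at 4

4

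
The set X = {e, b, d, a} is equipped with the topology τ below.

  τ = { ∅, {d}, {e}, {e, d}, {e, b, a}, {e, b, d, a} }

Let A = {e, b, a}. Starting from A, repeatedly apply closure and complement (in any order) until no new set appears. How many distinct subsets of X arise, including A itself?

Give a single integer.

closure: X∖int(X∖A) = X∖{d} = {e, b, a}
Let k=closure and c=complement:
  1. A     = {e, b, a}
  2. cA    = {d}
— saturated at 2

2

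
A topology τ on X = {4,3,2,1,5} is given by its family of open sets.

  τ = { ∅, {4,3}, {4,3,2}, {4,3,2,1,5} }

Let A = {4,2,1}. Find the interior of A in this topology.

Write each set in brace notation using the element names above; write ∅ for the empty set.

U open, U⊆A: ∅. int(A) = ⋃ = ∅

∅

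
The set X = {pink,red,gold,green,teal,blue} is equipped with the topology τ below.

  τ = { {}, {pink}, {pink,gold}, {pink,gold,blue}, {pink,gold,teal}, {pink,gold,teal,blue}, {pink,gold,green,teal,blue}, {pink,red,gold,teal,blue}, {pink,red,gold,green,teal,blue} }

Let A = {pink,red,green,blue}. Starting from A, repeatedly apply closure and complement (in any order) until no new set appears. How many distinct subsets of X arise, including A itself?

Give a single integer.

6

complement {gold,teal}; its interior {}; cl(A) = X∖{} = {pink,red,gold,green,teal,blue}
With k = closure, c = complement:
  1. A     = {pink,red,green,blue}
  2. kA    = {pink,red,gold,green,teal,blue}
  3. cA    = {gold,teal}
  4. ckA   = {}
  5. kcA   = {red,gold,green,teal,blue}
  6. ckcA  = {pink}
k, c of each give nothing new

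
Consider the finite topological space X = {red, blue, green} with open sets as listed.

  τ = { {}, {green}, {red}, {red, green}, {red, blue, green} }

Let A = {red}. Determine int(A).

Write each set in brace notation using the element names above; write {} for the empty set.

U open, U⊆A: {}, {red}. int(A) = ⋃ = {red}

{red}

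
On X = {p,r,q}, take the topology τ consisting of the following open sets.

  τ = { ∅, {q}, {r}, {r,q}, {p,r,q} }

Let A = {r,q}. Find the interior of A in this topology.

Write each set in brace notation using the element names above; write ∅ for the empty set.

opens ⊆ A: ∅, {q}, {r}, {r,q}; union → int = {r,q}

{r,q}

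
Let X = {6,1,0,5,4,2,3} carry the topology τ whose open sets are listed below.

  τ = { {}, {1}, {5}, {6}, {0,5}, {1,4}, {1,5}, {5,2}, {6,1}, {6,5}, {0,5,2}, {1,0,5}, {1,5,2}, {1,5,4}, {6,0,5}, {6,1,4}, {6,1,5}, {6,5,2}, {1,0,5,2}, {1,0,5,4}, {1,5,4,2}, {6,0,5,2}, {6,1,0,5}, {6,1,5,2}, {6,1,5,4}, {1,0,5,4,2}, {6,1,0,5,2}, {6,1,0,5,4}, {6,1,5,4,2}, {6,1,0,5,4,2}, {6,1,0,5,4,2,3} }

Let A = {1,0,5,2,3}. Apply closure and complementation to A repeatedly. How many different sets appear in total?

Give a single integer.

8

cl via duality: int({6,4}) = {6}, so X∖{6} = {1,0,5,4,2,3}
Write k for closure, c for complement:
  1. A     = {1,0,5,2,3}
  2. kA    = {1,0,5,4,2,3}
  3. cA    = {6,4}
  4. ckA   = {6}
  5. kcA   = {6,4,3}
  6. kckA  = {6,3}
  7. ckcA  = {1,0,5,2}
  8. ckckA = {1,0,5,4,2}
applying k or c yields no new set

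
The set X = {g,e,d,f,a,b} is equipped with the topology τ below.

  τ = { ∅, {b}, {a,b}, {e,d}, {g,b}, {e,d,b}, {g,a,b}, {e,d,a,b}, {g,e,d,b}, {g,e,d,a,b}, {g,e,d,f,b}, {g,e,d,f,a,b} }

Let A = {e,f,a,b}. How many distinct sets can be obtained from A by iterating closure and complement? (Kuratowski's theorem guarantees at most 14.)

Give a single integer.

10

complement {g,d}; its interior ∅; cl(A) = X∖∅ = {g,e,d,f,a,b}
With k = closure, c = complement:
  1. A     = {e,f,a,b}
  2. kA    = {g,e,d,f,a,b}
  3. cA    = {g,d}
  4. ckA   = ∅
  5. kcA   = {g,e,d,f}
  6. ckcA  = {a,b}
  7. kckcA = {g,f,a,b}
  8. ckckcA = {e,d}
  9. kckckcA = {e,d,f}
  10. ckckckcA = {g,a,b}
k, c of each give nothing new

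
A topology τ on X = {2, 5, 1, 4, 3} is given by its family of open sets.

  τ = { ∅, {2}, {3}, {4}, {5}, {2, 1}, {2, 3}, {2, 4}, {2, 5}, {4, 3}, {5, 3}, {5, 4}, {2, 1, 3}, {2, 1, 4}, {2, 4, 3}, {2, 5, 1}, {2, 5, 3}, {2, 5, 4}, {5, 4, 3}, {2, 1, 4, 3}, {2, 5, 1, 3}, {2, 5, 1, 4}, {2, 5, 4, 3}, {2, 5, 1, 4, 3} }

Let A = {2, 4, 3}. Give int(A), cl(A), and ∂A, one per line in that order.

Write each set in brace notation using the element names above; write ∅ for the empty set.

open subsets of A: ∅, {4}, {2}, {3}, {4, 3}, {2, 3}, {2, 4}, {2, 4, 3}; so int(A) = {2, 4, 3}
closure: X∖int(X∖A) = X∖{5} = {2, 1, 4, 3}
∂A = {2, 1, 4, 3} minus {2, 4, 3} = {1}

int(A) = {2, 4, 3}
cl(A)  = {2, 1, 4, 3}
∂A     = {1}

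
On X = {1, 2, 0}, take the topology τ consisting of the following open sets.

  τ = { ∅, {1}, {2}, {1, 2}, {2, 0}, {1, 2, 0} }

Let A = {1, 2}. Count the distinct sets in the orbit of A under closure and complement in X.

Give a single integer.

4

X∖A={0}, int(X∖A)=∅, hence cl(A)={1, 2, 0}
Orbit (k=closure, c=complement):
  1. A     = {1, 2}
  2. kA    = {1, 2, 0}
  3. cA    = {0}
  4. ckA   = ∅
(closed under both — stop)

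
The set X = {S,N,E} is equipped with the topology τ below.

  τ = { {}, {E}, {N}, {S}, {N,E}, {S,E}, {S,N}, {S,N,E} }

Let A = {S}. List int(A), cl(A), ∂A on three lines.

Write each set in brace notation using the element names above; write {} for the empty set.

interior: largest open inside A is {S} (from {}, {S})
cl via duality: int({N,E}) = {N,E}, so X∖{N,E} = {S}
cl∖int = {}

int(A) = {S}
cl(A)  = {S}
∂A     = {}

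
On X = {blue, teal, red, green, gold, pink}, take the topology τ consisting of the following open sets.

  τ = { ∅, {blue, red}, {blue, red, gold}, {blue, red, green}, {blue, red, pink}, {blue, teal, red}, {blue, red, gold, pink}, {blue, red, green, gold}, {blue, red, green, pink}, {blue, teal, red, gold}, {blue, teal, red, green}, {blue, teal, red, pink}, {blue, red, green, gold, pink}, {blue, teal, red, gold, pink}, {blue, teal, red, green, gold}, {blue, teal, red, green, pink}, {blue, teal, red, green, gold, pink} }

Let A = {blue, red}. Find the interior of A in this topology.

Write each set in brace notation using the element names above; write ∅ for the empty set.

open subsets of A: ∅, {blue, red}; so int(A) = {blue, red}

{blue, red}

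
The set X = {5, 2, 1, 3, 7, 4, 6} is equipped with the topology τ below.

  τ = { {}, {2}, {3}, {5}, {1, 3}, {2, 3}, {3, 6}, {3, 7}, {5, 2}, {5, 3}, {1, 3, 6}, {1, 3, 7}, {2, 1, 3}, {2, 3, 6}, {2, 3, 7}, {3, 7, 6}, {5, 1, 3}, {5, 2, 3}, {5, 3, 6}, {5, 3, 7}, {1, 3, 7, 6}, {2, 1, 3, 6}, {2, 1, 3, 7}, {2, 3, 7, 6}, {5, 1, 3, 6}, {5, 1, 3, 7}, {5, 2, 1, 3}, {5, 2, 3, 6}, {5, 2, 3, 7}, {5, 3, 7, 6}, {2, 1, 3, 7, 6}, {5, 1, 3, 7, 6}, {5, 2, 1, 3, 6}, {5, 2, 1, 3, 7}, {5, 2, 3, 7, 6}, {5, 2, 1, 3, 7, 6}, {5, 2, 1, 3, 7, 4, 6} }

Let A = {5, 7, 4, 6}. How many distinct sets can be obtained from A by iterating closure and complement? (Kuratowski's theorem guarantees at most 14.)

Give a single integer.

cl via duality: int({2, 1, 3}) = {2, 1, 3}, so X∖{2, 1, 3} = {5, 7, 4, 6}
Write k for closure, c for complement:
  1. A     = {5, 7, 4, 6}
  2. cA    = {2, 1, 3}
  3. kcA   = {2, 1, 3, 7, 4, 6}
  4. ckcA  = {5}
  5. kckcA = {5, 4}
  6. ckckcA = {2, 1, 3, 7, 6}
applying k or c yields no new set

6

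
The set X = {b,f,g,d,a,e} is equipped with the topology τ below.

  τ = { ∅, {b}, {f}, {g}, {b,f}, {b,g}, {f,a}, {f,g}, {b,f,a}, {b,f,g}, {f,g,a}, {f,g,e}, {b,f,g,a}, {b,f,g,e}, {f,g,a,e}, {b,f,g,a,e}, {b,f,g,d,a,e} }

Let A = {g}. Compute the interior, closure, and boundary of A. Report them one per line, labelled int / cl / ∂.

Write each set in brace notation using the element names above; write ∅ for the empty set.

int(A) = {g}
cl(A)  = {g,d,e}
∂A     = {d,e}

U open, U⊆A: ∅, {g}. int(A) = ⋃ = {g}
X∖A={b,f,d,a,e}, int(X∖A)={b,f,a}, hence cl(A)={g,d,e}
∂A: remove int from cl → {d,e}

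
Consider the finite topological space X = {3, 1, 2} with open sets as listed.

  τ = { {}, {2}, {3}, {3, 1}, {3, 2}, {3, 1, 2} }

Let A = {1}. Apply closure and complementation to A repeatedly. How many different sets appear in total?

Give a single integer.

X∖A={3, 2}, int(X∖A)={3, 2}, hence cl(A)={1}
Orbit (k=closure, c=complement):
  1. A     = {1}
  2. cA    = {3, 2}
  3. kcA   = {3, 1, 2}
  4. ckcA  = {}
(closed under both — stop)

4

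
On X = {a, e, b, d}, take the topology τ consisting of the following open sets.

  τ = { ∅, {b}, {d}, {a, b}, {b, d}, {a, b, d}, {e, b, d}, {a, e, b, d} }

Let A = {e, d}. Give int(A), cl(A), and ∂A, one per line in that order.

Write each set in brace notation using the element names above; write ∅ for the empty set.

int(A) = {d}
cl(A)  = {e, d}
∂A     = {e}

opens ⊆ A: ∅, {d}; union → int = {d}
complement {a, b}; its interior {a, b}; cl(A) = X∖{a, b} = {e, d}
boundary = {e, d} ∖ {d} = {e}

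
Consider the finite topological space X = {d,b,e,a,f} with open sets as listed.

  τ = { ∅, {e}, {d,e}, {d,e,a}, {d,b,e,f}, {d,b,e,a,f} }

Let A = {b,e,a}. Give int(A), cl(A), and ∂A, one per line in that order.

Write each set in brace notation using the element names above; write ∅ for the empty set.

interior: largest open inside A is {e} (from ∅, {e})
cl via duality: int({d,f}) = ∅, so X∖∅ = {d,b,e,a,f}
cl∖int = {d,b,a,f}

int(A) = {e}
cl(A)  = {d,b,e,a,f}
∂A     = {d,b,a,f}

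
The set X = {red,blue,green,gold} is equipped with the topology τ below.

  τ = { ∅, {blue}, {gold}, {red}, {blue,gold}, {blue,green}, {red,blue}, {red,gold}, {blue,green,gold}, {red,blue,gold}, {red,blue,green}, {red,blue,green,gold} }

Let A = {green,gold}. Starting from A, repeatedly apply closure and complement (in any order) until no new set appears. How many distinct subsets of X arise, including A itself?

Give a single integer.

closure: X∖int(X∖A) = X∖{red,blue} = {green,gold}
Let k=closure and c=complement:
  1. A     = {green,gold}
  2. cA    = {red,blue}
  3. kcA   = {red,blue,green}
  4. ckcA  = {gold}
— saturated at 4

4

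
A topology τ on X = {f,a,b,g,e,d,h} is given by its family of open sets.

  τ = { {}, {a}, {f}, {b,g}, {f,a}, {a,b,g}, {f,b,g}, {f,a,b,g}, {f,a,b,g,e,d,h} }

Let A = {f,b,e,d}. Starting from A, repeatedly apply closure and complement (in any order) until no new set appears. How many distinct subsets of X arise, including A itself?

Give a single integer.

10

complement {a,g,h}; its interior {a}; cl(A) = X∖{a} = {f,b,g,e,d,h}
With k = closure, c = complement:
  1. A     = {f,b,e,d}
  2. kA    = {f,b,g,e,d,h}
  3. cA    = {a,g,h}
  4. ckA   = {a}
  5. kcA   = {a,b,g,e,d,h}
  6. kckA  = {a,e,d,h}
  7. ckcA  = {f}
  8. ckckA = {f,b,g}
  9. kckcA = {f,e,d,h}
  10. ckckcA = {a,b,g}
k, c of each give nothing new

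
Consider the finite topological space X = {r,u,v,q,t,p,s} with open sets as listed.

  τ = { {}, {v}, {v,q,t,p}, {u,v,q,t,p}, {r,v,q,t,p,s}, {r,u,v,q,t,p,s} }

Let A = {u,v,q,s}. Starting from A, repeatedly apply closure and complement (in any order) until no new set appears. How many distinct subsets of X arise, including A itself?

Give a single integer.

6

cl via duality: int({r,t,p}) = {}, so X∖{} = {r,u,v,q,t,p,s}
Write k for closure, c for complement:
  1. A     = {u,v,q,s}
  2. kA    = {r,u,v,q,t,p,s}
  3. cA    = {r,t,p}
  4. ckA   = {}
  5. kcA   = {r,u,q,t,p,s}
  6. ckcA  = {v}
applying k or c yields no new set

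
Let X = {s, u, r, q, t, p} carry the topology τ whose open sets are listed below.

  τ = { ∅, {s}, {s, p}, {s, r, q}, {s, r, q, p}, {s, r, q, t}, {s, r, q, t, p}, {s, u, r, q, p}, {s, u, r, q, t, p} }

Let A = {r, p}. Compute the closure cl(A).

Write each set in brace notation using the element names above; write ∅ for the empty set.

{u, r, q, t, p}

X∖A={s, u, q, t}, int(X∖A)={s}, hence cl(A)={u, r, q, t, p}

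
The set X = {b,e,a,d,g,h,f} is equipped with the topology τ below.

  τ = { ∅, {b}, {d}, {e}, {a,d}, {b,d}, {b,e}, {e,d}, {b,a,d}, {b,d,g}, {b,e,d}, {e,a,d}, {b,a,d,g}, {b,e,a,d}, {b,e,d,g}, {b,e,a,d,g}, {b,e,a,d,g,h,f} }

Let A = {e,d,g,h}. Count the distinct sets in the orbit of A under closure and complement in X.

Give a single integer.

complement {b,a,f}; its interior {b}; cl(A) = X∖{b} = {e,a,d,g,h,f}
With k = closure, c = complement:
  1. A     = {e,d,g,h}
  2. kA    = {e,a,d,g,h,f}
  3. cA    = {b,a,f}
  4. ckA   = {b}
  5. kcA   = {b,a,g,h,f}
  6. kckA  = {b,g,h,f}
  7. ckcA  = {e,d}
  8. ckckA = {e,a,d}
k, c of each give nothing new

8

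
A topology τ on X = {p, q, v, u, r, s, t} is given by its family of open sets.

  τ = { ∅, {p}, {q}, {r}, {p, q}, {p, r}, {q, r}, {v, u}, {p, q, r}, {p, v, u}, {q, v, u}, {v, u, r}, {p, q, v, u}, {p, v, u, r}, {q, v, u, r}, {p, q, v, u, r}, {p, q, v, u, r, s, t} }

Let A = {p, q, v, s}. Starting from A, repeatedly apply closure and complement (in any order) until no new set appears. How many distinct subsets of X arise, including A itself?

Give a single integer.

10

closure: X∖int(X∖A) = X∖{r} = {p, q, v, u, s, t}
Let k=closure and c=complement:
  1. A     = {p, q, v, s}
  2. kA    = {p, q, v, u, s, t}
  3. cA    = {u, r, t}
  4. ckA   = {r}
  5. kcA   = {v, u, r, s, t}
  6. kckA  = {r, s, t}
  7. ckcA  = {p, q}
  8. ckckA = {p, q, v, u}
  9. kckcA = {p, q, s, t}
  10. ckckcA = {v, u, r}
— saturated at 10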